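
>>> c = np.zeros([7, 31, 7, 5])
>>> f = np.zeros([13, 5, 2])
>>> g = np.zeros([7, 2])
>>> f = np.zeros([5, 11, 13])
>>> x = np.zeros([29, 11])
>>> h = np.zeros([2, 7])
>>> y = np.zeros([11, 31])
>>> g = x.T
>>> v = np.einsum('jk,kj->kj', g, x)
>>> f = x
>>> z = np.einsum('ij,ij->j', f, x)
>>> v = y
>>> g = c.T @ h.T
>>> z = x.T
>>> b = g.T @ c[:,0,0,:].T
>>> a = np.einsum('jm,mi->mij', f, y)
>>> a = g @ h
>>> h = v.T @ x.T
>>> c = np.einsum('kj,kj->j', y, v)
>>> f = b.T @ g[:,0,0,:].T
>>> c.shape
(31,)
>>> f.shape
(7, 7, 31, 5)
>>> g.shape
(5, 7, 31, 2)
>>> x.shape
(29, 11)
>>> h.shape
(31, 29)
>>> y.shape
(11, 31)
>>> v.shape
(11, 31)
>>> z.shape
(11, 29)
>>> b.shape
(2, 31, 7, 7)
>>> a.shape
(5, 7, 31, 7)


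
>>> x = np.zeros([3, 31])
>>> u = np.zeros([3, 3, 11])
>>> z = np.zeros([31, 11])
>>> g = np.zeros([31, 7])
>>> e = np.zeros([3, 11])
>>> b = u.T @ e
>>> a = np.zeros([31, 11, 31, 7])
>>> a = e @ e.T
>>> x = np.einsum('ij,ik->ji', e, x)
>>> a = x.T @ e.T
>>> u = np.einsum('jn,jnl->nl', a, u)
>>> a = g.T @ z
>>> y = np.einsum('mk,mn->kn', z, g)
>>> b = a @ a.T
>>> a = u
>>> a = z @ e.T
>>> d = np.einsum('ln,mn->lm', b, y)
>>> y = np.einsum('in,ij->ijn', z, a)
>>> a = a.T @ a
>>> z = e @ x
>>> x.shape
(11, 3)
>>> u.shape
(3, 11)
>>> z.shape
(3, 3)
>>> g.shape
(31, 7)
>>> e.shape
(3, 11)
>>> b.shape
(7, 7)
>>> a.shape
(3, 3)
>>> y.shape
(31, 3, 11)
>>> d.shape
(7, 11)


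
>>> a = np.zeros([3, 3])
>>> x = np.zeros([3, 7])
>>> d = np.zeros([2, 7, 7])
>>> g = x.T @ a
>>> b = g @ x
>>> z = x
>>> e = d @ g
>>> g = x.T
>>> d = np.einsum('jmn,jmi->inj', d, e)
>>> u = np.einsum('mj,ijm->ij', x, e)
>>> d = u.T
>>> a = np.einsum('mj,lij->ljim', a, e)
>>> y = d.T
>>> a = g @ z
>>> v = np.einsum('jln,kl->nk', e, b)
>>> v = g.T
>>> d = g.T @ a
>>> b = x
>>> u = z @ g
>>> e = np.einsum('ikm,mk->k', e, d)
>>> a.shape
(7, 7)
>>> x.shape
(3, 7)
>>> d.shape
(3, 7)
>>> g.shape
(7, 3)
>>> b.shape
(3, 7)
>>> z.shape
(3, 7)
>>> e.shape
(7,)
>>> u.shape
(3, 3)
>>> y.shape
(2, 7)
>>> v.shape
(3, 7)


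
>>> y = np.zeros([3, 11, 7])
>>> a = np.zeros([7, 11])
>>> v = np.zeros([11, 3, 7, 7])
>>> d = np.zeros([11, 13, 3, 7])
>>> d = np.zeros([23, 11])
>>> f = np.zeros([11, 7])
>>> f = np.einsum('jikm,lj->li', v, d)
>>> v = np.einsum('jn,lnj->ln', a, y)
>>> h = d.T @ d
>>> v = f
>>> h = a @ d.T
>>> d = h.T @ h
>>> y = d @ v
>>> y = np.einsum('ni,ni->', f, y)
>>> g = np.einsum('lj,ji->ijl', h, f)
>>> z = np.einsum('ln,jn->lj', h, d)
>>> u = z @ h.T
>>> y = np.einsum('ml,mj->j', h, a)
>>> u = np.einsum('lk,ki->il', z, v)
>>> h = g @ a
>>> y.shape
(11,)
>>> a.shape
(7, 11)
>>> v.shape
(23, 3)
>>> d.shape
(23, 23)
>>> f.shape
(23, 3)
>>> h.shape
(3, 23, 11)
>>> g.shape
(3, 23, 7)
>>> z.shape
(7, 23)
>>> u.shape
(3, 7)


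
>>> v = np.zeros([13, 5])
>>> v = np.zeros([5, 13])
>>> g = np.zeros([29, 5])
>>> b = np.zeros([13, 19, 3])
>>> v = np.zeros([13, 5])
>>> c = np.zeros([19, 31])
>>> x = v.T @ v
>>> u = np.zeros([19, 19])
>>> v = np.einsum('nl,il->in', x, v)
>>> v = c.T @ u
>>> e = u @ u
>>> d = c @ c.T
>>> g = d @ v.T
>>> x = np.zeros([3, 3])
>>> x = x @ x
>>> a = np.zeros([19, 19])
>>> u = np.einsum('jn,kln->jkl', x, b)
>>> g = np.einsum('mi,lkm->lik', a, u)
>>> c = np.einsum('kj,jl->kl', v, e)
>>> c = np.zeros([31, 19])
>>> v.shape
(31, 19)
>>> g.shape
(3, 19, 13)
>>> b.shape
(13, 19, 3)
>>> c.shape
(31, 19)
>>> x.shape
(3, 3)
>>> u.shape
(3, 13, 19)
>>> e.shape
(19, 19)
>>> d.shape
(19, 19)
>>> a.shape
(19, 19)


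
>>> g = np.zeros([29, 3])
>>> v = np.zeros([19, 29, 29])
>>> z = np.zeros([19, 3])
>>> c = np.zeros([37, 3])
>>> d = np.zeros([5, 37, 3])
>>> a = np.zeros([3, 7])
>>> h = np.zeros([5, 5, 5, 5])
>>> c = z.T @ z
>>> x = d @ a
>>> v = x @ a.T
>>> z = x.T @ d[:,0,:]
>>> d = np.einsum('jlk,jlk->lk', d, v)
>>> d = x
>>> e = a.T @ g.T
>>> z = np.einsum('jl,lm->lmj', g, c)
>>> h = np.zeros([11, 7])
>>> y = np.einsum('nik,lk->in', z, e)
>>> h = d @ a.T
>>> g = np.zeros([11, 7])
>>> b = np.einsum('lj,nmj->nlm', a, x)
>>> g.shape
(11, 7)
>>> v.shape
(5, 37, 3)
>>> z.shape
(3, 3, 29)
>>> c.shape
(3, 3)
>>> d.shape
(5, 37, 7)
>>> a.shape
(3, 7)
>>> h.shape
(5, 37, 3)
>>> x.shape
(5, 37, 7)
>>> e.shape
(7, 29)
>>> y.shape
(3, 3)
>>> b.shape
(5, 3, 37)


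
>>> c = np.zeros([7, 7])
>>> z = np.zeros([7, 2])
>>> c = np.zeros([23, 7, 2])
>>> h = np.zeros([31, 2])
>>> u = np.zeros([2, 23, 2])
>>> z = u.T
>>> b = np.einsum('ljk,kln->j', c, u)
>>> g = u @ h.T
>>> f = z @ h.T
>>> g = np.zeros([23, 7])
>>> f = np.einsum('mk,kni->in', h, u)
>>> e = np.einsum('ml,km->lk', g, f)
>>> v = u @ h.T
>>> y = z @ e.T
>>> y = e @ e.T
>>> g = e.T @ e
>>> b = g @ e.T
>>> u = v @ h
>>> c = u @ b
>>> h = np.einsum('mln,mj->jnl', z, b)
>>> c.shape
(2, 23, 7)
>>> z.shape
(2, 23, 2)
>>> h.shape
(7, 2, 23)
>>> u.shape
(2, 23, 2)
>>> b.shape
(2, 7)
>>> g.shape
(2, 2)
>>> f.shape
(2, 23)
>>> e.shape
(7, 2)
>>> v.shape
(2, 23, 31)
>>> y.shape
(7, 7)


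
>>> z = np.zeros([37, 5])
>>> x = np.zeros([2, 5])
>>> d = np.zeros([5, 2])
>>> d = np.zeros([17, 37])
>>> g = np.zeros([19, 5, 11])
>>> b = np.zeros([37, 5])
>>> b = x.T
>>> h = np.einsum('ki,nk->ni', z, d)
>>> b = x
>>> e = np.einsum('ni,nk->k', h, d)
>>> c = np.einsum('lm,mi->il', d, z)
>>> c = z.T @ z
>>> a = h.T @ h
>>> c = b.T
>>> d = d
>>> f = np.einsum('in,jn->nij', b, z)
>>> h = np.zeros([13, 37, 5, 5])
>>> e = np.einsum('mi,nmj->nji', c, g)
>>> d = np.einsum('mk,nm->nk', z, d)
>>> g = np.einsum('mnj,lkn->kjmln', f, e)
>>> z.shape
(37, 5)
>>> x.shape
(2, 5)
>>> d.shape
(17, 5)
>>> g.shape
(11, 37, 5, 19, 2)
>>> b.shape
(2, 5)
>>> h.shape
(13, 37, 5, 5)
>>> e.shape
(19, 11, 2)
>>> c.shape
(5, 2)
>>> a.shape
(5, 5)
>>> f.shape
(5, 2, 37)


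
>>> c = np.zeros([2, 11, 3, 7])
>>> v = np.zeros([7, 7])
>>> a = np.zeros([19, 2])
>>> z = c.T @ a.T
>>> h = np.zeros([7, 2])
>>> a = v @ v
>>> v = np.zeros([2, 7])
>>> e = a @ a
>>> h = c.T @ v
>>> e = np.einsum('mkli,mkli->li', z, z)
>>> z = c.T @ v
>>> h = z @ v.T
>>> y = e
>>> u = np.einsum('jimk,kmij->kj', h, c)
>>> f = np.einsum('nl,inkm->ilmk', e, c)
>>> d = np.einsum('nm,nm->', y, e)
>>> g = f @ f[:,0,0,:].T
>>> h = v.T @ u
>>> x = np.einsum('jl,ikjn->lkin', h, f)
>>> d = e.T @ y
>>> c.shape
(2, 11, 3, 7)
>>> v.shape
(2, 7)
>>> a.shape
(7, 7)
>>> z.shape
(7, 3, 11, 7)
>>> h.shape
(7, 7)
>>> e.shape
(11, 19)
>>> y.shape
(11, 19)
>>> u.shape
(2, 7)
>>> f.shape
(2, 19, 7, 3)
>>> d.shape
(19, 19)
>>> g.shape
(2, 19, 7, 2)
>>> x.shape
(7, 19, 2, 3)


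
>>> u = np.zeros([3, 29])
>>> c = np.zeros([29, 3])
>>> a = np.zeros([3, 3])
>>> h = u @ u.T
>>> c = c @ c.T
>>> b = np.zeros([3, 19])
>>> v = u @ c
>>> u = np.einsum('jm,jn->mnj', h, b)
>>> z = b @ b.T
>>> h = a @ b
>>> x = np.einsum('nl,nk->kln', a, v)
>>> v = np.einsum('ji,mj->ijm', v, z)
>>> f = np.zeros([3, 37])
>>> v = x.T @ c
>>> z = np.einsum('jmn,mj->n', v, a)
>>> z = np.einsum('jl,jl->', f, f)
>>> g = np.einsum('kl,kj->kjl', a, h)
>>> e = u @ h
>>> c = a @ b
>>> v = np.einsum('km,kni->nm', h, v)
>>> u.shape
(3, 19, 3)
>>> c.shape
(3, 19)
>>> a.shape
(3, 3)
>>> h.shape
(3, 19)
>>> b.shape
(3, 19)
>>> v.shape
(3, 19)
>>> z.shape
()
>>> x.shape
(29, 3, 3)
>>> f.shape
(3, 37)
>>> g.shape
(3, 19, 3)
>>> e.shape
(3, 19, 19)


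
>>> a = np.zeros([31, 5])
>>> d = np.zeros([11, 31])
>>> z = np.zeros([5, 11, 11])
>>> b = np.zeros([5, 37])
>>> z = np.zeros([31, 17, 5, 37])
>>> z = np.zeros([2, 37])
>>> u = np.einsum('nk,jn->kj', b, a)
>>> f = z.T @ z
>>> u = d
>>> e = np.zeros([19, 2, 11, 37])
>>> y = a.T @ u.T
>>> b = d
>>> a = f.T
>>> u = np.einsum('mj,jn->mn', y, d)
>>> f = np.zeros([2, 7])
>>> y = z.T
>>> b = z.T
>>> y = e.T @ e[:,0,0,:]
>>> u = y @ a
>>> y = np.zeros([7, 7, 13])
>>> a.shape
(37, 37)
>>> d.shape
(11, 31)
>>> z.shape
(2, 37)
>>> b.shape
(37, 2)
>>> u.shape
(37, 11, 2, 37)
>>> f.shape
(2, 7)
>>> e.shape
(19, 2, 11, 37)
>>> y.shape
(7, 7, 13)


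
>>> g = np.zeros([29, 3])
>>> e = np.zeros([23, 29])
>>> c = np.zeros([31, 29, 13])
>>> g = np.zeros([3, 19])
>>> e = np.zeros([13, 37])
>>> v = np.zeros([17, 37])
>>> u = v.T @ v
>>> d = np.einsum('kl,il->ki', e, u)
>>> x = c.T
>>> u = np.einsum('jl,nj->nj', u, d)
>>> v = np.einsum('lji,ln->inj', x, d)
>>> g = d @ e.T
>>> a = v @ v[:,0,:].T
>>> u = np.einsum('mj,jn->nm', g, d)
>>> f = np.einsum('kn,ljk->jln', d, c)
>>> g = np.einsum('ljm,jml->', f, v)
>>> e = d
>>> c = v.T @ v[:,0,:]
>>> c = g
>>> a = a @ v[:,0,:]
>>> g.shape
()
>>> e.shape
(13, 37)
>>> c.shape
()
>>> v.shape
(31, 37, 29)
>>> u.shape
(37, 13)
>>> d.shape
(13, 37)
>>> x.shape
(13, 29, 31)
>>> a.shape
(31, 37, 29)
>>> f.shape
(29, 31, 37)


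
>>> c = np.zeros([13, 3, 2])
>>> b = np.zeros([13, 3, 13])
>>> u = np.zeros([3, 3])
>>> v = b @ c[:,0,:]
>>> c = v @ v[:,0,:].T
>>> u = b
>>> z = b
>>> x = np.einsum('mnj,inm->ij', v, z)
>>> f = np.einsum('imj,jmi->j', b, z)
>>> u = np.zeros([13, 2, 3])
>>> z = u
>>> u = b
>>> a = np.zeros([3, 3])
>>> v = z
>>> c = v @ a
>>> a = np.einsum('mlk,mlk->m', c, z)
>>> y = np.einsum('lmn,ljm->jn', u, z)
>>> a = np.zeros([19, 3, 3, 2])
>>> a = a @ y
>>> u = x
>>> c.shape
(13, 2, 3)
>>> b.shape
(13, 3, 13)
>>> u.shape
(13, 2)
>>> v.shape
(13, 2, 3)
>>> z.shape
(13, 2, 3)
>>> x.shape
(13, 2)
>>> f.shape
(13,)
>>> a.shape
(19, 3, 3, 13)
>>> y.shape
(2, 13)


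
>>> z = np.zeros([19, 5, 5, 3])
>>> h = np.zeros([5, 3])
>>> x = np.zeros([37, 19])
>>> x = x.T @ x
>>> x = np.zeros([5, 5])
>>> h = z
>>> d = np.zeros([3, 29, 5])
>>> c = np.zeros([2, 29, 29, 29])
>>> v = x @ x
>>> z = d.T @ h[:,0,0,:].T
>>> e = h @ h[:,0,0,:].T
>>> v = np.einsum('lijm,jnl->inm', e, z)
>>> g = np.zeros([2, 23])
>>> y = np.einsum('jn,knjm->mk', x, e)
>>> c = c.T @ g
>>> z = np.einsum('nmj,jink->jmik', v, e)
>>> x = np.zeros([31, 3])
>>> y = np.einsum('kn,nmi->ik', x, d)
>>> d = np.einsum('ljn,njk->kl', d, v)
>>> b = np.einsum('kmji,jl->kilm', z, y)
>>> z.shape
(19, 29, 5, 19)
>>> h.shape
(19, 5, 5, 3)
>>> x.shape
(31, 3)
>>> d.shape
(19, 3)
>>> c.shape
(29, 29, 29, 23)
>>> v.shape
(5, 29, 19)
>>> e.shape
(19, 5, 5, 19)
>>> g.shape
(2, 23)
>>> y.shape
(5, 31)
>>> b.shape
(19, 19, 31, 29)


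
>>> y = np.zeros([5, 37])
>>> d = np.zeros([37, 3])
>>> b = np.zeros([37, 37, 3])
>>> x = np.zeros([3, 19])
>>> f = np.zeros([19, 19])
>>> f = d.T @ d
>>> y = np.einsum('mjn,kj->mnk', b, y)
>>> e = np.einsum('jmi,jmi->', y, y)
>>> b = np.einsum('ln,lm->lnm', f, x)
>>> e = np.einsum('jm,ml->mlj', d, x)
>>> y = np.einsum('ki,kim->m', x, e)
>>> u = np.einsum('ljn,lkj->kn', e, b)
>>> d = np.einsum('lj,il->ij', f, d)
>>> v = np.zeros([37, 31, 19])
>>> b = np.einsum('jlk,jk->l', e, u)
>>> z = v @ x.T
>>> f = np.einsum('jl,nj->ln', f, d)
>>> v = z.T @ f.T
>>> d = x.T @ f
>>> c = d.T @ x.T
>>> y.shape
(37,)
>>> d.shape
(19, 37)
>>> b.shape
(19,)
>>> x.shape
(3, 19)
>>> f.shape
(3, 37)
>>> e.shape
(3, 19, 37)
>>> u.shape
(3, 37)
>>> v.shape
(3, 31, 3)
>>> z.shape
(37, 31, 3)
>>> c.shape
(37, 3)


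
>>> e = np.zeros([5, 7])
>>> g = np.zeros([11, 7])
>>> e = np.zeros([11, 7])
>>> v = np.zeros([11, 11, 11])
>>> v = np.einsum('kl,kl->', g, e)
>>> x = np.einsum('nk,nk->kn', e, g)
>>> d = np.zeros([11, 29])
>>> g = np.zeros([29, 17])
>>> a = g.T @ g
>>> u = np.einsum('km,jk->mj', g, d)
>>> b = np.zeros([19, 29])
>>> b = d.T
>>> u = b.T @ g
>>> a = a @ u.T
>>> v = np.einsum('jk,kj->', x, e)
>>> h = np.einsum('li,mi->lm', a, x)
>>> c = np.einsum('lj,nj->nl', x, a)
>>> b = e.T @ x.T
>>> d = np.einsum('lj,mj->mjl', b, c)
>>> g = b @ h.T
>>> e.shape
(11, 7)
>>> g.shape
(7, 17)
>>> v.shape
()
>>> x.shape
(7, 11)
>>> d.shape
(17, 7, 7)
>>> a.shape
(17, 11)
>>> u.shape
(11, 17)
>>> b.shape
(7, 7)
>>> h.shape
(17, 7)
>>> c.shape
(17, 7)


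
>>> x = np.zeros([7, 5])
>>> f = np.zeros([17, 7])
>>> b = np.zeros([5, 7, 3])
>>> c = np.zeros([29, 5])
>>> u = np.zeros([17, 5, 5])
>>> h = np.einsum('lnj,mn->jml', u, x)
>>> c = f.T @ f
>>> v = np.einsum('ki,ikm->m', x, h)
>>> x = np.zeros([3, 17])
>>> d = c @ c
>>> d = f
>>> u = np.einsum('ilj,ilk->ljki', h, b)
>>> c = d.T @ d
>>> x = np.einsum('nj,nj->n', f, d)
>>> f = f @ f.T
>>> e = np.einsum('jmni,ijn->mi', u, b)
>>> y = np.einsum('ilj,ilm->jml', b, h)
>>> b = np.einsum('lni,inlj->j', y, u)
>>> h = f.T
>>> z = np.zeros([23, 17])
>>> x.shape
(17,)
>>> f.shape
(17, 17)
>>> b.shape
(5,)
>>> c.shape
(7, 7)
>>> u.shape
(7, 17, 3, 5)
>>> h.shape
(17, 17)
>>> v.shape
(17,)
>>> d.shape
(17, 7)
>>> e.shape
(17, 5)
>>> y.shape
(3, 17, 7)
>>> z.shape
(23, 17)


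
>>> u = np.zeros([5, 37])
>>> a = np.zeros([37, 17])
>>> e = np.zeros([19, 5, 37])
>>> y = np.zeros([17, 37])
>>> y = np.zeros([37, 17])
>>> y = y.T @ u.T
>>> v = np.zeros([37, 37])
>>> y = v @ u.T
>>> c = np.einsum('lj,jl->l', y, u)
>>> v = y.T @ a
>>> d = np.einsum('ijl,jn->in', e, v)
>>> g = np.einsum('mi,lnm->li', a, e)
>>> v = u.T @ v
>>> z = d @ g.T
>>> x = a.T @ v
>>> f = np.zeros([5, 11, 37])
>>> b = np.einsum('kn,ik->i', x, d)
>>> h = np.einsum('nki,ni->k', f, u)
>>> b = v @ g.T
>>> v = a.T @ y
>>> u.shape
(5, 37)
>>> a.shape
(37, 17)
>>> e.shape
(19, 5, 37)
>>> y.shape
(37, 5)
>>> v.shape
(17, 5)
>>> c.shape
(37,)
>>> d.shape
(19, 17)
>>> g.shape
(19, 17)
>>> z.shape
(19, 19)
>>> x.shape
(17, 17)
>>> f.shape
(5, 11, 37)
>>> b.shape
(37, 19)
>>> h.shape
(11,)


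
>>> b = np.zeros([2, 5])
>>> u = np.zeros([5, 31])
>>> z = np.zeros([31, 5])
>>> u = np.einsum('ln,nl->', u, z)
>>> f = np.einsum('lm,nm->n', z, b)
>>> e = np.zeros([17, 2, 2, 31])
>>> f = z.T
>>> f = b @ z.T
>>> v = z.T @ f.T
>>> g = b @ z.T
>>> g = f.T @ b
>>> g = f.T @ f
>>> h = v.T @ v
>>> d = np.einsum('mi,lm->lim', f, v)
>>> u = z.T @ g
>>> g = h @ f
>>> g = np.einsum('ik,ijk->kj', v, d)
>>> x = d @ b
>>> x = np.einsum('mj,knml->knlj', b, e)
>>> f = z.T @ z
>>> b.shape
(2, 5)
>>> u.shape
(5, 31)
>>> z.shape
(31, 5)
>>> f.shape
(5, 5)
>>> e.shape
(17, 2, 2, 31)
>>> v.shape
(5, 2)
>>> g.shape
(2, 31)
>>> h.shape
(2, 2)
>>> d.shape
(5, 31, 2)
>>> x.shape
(17, 2, 31, 5)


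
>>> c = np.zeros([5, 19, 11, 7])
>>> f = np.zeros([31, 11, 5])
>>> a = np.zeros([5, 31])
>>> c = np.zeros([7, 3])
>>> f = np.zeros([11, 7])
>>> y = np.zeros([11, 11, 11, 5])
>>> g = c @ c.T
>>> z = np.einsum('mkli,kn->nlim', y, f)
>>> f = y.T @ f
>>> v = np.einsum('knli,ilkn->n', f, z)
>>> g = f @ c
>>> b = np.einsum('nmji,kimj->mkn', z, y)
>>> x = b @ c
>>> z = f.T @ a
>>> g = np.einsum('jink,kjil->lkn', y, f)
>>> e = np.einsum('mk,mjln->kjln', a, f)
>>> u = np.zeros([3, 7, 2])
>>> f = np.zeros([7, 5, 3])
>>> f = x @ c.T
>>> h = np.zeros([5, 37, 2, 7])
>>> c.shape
(7, 3)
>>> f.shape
(11, 11, 7)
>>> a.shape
(5, 31)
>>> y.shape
(11, 11, 11, 5)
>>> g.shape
(7, 5, 11)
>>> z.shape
(7, 11, 11, 31)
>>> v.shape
(11,)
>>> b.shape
(11, 11, 7)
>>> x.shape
(11, 11, 3)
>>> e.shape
(31, 11, 11, 7)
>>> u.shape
(3, 7, 2)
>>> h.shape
(5, 37, 2, 7)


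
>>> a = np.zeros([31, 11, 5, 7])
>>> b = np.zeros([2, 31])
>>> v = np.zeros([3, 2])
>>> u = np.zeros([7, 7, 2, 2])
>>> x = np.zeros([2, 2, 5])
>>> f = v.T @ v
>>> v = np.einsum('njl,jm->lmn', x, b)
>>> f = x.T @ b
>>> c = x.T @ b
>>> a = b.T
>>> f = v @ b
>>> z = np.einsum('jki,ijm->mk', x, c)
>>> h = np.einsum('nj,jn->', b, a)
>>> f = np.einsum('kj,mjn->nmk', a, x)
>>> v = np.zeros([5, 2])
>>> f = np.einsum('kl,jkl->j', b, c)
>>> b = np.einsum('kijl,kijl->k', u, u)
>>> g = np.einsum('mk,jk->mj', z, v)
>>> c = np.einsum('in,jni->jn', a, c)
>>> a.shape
(31, 2)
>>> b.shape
(7,)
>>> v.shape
(5, 2)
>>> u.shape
(7, 7, 2, 2)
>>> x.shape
(2, 2, 5)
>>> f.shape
(5,)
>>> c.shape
(5, 2)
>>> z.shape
(31, 2)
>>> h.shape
()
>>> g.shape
(31, 5)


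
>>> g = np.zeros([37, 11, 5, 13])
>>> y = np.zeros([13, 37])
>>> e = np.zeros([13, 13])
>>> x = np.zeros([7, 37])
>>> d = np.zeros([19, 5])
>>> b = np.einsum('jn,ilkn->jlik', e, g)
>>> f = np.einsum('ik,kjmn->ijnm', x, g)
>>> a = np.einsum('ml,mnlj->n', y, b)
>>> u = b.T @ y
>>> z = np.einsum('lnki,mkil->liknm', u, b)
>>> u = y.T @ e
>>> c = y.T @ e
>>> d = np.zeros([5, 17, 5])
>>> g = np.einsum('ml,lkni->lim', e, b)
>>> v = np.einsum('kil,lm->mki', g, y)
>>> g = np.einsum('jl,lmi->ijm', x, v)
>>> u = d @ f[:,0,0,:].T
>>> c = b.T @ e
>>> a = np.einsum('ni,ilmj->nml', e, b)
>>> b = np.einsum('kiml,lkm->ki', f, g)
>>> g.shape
(5, 7, 13)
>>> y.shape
(13, 37)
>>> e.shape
(13, 13)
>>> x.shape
(7, 37)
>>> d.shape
(5, 17, 5)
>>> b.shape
(7, 11)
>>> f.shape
(7, 11, 13, 5)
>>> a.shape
(13, 37, 11)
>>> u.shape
(5, 17, 7)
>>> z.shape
(5, 37, 11, 37, 13)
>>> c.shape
(5, 37, 11, 13)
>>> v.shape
(37, 13, 5)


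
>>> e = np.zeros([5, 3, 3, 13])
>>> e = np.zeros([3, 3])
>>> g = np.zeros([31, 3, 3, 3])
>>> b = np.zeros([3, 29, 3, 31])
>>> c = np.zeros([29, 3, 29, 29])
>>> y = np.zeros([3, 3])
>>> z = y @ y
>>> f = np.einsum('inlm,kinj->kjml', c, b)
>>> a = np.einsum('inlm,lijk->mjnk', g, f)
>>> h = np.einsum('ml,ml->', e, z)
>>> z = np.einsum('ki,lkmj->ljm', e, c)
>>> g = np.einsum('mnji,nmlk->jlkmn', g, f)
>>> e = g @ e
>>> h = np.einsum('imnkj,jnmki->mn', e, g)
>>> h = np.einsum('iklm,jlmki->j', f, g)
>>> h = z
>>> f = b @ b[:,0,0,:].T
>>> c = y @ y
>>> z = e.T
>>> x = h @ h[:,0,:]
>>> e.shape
(3, 29, 29, 31, 3)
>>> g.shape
(3, 29, 29, 31, 3)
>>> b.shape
(3, 29, 3, 31)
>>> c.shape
(3, 3)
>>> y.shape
(3, 3)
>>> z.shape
(3, 31, 29, 29, 3)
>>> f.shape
(3, 29, 3, 3)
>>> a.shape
(3, 29, 3, 29)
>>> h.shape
(29, 29, 29)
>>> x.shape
(29, 29, 29)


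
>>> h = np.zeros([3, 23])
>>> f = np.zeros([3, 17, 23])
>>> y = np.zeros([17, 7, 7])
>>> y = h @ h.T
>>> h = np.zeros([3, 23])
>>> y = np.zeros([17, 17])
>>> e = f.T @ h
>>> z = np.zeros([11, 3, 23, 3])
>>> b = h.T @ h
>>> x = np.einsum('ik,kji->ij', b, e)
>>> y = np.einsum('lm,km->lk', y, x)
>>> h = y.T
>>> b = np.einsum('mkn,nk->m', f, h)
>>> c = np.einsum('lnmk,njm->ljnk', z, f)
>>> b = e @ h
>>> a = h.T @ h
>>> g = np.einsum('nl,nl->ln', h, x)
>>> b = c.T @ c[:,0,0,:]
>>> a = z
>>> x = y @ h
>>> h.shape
(23, 17)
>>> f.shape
(3, 17, 23)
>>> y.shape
(17, 23)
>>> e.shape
(23, 17, 23)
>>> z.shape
(11, 3, 23, 3)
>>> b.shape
(3, 3, 17, 3)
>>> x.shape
(17, 17)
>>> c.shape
(11, 17, 3, 3)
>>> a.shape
(11, 3, 23, 3)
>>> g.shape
(17, 23)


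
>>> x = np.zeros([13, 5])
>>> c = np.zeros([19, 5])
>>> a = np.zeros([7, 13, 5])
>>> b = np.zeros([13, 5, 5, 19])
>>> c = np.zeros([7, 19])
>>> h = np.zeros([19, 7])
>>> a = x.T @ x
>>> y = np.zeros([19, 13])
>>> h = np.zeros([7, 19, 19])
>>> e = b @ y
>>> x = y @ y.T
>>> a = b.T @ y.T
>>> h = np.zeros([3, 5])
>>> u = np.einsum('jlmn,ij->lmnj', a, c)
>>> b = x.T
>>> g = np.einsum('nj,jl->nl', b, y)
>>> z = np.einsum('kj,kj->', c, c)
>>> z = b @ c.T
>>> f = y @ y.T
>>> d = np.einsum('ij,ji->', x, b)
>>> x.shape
(19, 19)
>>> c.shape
(7, 19)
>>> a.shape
(19, 5, 5, 19)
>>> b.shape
(19, 19)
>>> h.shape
(3, 5)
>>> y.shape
(19, 13)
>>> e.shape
(13, 5, 5, 13)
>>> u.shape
(5, 5, 19, 19)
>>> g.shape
(19, 13)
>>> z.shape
(19, 7)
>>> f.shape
(19, 19)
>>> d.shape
()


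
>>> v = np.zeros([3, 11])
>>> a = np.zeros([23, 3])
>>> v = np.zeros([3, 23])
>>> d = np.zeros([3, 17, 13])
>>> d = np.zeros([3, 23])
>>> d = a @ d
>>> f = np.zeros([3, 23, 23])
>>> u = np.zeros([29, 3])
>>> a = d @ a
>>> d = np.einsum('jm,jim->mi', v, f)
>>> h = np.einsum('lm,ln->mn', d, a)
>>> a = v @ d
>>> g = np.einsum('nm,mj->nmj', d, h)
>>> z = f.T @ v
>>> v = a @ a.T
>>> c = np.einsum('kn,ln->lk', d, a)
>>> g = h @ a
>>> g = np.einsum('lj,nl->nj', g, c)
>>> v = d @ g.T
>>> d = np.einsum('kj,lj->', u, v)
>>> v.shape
(23, 3)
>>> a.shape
(3, 23)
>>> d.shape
()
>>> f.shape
(3, 23, 23)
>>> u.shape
(29, 3)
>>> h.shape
(23, 3)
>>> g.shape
(3, 23)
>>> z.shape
(23, 23, 23)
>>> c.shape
(3, 23)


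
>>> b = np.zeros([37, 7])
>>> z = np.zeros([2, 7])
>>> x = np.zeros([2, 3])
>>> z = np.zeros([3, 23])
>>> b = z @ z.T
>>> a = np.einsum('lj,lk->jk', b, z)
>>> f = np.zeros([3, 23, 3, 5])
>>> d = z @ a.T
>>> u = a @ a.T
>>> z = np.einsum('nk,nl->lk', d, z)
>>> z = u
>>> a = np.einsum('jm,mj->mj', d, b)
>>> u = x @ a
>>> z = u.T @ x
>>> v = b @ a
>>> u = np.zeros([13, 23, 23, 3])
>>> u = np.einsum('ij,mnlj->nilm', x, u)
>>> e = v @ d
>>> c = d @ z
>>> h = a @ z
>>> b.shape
(3, 3)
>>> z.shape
(3, 3)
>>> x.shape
(2, 3)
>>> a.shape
(3, 3)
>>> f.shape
(3, 23, 3, 5)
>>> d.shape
(3, 3)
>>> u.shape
(23, 2, 23, 13)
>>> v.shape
(3, 3)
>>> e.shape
(3, 3)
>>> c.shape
(3, 3)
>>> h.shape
(3, 3)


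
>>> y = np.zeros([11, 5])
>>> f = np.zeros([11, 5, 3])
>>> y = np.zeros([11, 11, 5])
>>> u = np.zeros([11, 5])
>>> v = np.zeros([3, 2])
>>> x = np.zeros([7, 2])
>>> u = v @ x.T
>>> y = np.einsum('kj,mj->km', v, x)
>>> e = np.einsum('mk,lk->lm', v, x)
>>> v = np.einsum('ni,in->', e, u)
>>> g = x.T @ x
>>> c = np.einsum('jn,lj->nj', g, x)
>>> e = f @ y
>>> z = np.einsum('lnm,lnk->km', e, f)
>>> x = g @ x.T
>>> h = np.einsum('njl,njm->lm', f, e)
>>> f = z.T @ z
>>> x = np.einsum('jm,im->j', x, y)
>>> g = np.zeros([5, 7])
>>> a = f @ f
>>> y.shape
(3, 7)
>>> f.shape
(7, 7)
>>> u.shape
(3, 7)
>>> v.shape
()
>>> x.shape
(2,)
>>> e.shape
(11, 5, 7)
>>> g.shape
(5, 7)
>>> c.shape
(2, 2)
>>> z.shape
(3, 7)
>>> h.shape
(3, 7)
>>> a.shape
(7, 7)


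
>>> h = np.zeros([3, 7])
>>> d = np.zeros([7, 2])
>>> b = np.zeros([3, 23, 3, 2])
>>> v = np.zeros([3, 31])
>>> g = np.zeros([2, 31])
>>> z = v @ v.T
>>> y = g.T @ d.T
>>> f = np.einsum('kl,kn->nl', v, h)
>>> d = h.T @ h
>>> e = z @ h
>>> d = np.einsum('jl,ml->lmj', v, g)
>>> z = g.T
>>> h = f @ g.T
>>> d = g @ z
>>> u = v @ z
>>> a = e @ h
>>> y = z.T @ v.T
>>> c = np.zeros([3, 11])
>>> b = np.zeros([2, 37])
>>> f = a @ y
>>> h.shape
(7, 2)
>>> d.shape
(2, 2)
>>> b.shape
(2, 37)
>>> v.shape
(3, 31)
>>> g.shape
(2, 31)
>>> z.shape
(31, 2)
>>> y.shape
(2, 3)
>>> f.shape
(3, 3)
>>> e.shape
(3, 7)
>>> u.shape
(3, 2)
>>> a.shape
(3, 2)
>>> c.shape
(3, 11)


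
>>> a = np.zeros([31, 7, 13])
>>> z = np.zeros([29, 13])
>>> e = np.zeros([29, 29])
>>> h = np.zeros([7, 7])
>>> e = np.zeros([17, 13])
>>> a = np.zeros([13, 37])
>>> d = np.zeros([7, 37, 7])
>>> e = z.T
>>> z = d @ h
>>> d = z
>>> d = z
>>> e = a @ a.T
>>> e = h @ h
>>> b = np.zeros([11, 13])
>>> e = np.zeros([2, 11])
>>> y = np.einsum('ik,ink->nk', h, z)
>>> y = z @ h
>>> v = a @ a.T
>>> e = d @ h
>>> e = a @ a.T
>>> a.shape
(13, 37)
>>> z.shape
(7, 37, 7)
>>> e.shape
(13, 13)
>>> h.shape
(7, 7)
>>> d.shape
(7, 37, 7)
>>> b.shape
(11, 13)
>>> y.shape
(7, 37, 7)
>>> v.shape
(13, 13)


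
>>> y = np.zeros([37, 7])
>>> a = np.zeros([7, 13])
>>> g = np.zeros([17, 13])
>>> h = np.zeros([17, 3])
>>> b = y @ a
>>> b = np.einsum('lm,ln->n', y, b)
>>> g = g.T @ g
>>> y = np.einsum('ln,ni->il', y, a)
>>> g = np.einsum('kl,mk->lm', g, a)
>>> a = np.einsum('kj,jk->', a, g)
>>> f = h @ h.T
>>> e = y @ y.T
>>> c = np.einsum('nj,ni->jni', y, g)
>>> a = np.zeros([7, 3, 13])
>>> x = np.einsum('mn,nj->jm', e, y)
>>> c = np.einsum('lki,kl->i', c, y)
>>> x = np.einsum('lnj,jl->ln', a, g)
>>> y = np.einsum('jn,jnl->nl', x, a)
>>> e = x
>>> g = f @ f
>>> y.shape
(3, 13)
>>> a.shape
(7, 3, 13)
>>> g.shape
(17, 17)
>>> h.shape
(17, 3)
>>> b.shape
(13,)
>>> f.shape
(17, 17)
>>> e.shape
(7, 3)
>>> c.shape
(7,)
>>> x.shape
(7, 3)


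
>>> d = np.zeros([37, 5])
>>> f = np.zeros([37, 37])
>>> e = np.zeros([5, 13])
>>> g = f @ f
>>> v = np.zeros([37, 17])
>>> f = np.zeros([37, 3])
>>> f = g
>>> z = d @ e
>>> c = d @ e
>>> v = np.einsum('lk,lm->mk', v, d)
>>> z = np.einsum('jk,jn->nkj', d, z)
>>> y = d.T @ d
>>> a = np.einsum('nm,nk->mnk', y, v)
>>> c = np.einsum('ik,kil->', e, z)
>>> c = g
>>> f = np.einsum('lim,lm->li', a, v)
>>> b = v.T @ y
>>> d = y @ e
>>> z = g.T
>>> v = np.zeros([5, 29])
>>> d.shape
(5, 13)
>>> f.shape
(5, 5)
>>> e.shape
(5, 13)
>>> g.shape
(37, 37)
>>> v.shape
(5, 29)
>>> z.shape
(37, 37)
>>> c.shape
(37, 37)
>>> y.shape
(5, 5)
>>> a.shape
(5, 5, 17)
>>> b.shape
(17, 5)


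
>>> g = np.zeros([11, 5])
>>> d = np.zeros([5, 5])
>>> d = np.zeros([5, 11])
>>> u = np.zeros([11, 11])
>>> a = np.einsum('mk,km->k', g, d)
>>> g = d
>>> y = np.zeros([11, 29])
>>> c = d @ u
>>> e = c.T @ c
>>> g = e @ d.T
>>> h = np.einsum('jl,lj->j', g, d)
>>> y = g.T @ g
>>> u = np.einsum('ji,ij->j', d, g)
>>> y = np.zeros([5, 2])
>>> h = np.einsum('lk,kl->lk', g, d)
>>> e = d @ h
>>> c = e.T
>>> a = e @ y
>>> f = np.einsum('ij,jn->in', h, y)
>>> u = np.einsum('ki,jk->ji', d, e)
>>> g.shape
(11, 5)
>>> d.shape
(5, 11)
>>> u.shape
(5, 11)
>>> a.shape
(5, 2)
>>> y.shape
(5, 2)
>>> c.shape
(5, 5)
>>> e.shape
(5, 5)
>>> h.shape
(11, 5)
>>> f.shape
(11, 2)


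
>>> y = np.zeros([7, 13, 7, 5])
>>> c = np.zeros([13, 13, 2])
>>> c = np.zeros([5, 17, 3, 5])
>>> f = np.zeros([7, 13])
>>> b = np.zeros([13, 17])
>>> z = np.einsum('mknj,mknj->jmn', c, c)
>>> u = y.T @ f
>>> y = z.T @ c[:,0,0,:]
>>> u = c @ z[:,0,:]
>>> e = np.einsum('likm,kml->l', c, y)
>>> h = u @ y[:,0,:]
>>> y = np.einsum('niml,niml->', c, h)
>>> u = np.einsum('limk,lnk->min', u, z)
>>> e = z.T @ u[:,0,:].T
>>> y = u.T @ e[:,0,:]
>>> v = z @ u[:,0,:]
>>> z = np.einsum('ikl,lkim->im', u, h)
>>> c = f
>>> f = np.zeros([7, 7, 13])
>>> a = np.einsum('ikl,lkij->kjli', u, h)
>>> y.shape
(5, 17, 3)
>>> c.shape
(7, 13)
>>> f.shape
(7, 7, 13)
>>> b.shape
(13, 17)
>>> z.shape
(3, 5)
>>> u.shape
(3, 17, 5)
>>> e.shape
(3, 5, 3)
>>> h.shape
(5, 17, 3, 5)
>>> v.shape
(5, 5, 5)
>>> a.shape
(17, 5, 5, 3)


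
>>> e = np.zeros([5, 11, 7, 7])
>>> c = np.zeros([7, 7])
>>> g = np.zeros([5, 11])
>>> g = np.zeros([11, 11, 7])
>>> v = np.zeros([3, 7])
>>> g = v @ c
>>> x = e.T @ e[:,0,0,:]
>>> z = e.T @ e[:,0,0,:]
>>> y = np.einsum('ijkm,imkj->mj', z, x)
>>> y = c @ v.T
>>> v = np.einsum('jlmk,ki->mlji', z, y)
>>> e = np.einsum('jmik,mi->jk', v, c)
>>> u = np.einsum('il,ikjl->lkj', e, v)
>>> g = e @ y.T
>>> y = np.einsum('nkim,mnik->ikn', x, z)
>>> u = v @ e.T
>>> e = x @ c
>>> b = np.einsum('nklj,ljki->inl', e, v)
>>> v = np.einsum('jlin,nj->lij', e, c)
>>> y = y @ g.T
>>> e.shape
(7, 7, 11, 7)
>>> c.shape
(7, 7)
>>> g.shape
(11, 7)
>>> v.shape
(7, 11, 7)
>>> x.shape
(7, 7, 11, 7)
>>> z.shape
(7, 7, 11, 7)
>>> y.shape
(11, 7, 11)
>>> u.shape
(11, 7, 7, 11)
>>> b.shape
(3, 7, 11)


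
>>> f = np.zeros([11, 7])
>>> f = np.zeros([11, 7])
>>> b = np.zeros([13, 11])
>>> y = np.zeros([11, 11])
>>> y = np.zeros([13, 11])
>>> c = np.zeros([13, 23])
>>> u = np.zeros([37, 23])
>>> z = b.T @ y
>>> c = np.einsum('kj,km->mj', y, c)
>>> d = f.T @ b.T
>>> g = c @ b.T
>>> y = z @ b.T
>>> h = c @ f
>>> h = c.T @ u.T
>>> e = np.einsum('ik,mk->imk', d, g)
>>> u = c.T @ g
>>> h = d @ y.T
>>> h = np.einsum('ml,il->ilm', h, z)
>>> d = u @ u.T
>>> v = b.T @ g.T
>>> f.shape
(11, 7)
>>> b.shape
(13, 11)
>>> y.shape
(11, 13)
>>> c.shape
(23, 11)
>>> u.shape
(11, 13)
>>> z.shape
(11, 11)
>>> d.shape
(11, 11)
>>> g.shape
(23, 13)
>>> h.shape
(11, 11, 7)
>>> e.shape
(7, 23, 13)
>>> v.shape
(11, 23)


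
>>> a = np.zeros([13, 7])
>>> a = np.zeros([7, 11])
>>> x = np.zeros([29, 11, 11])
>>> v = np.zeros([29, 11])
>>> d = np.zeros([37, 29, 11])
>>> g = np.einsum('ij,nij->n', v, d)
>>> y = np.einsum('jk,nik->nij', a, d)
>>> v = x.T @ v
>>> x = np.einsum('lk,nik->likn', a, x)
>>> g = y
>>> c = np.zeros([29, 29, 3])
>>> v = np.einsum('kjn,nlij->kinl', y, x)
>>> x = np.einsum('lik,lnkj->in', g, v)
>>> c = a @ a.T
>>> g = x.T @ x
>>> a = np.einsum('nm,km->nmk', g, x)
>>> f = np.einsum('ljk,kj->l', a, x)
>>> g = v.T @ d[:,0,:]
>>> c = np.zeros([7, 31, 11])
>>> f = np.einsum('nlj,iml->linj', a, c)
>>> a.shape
(11, 11, 29)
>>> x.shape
(29, 11)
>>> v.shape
(37, 11, 7, 11)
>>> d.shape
(37, 29, 11)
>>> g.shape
(11, 7, 11, 11)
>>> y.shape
(37, 29, 7)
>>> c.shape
(7, 31, 11)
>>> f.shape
(11, 7, 11, 29)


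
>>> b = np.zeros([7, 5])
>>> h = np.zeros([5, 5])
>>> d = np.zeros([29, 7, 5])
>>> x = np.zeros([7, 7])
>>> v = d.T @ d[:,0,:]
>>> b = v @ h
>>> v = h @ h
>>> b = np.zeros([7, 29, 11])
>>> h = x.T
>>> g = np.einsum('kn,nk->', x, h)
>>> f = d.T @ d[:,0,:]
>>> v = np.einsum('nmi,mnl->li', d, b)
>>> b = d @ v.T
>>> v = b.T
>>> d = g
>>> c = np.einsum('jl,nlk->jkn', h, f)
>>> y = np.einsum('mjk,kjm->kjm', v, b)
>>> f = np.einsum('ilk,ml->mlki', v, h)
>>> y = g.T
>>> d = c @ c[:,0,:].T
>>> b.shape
(29, 7, 11)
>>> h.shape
(7, 7)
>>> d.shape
(7, 5, 7)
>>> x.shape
(7, 7)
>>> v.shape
(11, 7, 29)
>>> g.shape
()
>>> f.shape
(7, 7, 29, 11)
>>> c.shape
(7, 5, 5)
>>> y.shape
()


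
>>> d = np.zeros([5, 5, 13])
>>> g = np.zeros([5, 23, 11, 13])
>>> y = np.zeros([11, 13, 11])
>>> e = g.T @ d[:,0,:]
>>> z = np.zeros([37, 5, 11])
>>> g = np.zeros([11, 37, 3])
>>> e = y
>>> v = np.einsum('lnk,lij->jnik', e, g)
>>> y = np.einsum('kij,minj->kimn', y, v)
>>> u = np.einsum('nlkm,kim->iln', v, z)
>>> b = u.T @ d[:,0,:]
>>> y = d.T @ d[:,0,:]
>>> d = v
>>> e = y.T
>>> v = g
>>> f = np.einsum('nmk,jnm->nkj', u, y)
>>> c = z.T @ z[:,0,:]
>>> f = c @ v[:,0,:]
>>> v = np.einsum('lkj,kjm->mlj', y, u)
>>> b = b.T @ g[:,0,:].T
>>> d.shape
(3, 13, 37, 11)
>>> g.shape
(11, 37, 3)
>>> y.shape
(13, 5, 13)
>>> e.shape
(13, 5, 13)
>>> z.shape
(37, 5, 11)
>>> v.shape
(3, 13, 13)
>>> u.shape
(5, 13, 3)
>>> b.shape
(13, 13, 11)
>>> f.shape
(11, 5, 3)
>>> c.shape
(11, 5, 11)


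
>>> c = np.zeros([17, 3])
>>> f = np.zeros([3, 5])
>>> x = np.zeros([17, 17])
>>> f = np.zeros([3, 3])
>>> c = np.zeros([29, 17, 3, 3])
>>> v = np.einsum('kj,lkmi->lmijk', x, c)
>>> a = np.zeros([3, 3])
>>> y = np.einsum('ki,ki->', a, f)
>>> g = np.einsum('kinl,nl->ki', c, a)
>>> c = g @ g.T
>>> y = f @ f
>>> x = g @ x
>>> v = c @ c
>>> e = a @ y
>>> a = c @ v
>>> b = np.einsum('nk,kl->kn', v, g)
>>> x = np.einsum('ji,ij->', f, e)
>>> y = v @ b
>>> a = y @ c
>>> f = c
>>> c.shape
(29, 29)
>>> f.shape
(29, 29)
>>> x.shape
()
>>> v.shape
(29, 29)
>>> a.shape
(29, 29)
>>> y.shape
(29, 29)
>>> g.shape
(29, 17)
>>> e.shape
(3, 3)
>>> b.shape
(29, 29)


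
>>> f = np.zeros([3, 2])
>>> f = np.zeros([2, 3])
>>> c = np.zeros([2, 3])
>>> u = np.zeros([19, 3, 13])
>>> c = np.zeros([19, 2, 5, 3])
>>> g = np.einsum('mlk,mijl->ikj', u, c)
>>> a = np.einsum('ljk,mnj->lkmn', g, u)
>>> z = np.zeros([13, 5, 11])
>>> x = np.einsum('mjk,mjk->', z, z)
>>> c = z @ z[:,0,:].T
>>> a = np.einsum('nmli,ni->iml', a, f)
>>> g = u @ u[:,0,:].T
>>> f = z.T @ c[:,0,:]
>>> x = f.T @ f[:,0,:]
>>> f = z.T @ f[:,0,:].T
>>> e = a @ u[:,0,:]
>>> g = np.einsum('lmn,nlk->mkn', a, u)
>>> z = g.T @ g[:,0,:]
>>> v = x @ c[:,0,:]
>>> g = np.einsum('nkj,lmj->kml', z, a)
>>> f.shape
(11, 5, 11)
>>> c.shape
(13, 5, 13)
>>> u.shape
(19, 3, 13)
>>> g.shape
(13, 5, 3)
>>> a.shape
(3, 5, 19)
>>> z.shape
(19, 13, 19)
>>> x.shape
(13, 5, 13)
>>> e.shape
(3, 5, 13)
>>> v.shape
(13, 5, 13)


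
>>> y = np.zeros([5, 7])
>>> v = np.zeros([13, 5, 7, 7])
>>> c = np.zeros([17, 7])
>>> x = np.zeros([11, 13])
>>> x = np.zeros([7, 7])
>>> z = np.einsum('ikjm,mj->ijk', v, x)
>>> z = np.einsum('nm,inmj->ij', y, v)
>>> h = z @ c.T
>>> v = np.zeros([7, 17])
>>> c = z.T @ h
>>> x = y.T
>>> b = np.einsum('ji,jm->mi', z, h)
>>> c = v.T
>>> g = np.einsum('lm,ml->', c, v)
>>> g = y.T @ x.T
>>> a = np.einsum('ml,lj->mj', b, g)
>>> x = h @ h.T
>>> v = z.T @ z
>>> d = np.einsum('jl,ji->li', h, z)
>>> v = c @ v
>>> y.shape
(5, 7)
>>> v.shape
(17, 7)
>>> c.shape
(17, 7)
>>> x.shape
(13, 13)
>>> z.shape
(13, 7)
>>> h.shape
(13, 17)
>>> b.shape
(17, 7)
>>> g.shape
(7, 7)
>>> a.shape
(17, 7)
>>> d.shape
(17, 7)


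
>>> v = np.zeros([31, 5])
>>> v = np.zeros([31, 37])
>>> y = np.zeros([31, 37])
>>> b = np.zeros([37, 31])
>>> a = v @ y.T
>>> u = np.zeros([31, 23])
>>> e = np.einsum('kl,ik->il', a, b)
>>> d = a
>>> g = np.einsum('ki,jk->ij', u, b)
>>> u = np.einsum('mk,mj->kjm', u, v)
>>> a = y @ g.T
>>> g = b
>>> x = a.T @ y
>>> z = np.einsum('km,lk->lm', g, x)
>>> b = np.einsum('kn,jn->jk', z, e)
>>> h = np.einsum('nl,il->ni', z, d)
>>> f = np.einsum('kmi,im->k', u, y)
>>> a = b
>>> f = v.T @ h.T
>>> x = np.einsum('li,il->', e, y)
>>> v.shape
(31, 37)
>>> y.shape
(31, 37)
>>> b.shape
(37, 23)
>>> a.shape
(37, 23)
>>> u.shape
(23, 37, 31)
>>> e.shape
(37, 31)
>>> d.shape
(31, 31)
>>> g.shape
(37, 31)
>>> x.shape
()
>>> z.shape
(23, 31)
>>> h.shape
(23, 31)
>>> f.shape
(37, 23)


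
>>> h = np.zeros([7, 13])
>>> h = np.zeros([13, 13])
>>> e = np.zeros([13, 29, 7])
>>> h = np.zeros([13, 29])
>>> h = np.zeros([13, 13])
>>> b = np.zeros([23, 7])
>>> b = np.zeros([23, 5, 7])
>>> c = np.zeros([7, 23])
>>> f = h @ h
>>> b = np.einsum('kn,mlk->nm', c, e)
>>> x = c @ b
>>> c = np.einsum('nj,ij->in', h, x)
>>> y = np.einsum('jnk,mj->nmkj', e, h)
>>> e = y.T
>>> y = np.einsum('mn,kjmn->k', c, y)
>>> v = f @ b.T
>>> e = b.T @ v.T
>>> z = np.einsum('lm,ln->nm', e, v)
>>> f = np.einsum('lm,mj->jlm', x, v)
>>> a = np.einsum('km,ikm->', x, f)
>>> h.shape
(13, 13)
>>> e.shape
(13, 13)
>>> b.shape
(23, 13)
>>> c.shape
(7, 13)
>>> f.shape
(23, 7, 13)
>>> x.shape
(7, 13)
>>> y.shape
(29,)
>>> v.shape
(13, 23)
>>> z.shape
(23, 13)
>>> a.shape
()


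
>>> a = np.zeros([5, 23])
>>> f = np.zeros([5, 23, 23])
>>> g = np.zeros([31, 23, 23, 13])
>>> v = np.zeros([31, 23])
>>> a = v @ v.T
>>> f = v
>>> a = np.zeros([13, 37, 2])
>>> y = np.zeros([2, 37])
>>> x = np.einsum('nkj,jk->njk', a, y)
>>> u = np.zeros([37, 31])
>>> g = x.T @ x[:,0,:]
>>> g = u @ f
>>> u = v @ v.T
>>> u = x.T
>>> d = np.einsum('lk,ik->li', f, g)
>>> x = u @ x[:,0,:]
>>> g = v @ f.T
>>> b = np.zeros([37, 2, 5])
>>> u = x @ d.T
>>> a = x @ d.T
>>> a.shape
(37, 2, 31)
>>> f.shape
(31, 23)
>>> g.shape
(31, 31)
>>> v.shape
(31, 23)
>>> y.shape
(2, 37)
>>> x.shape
(37, 2, 37)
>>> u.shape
(37, 2, 31)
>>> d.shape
(31, 37)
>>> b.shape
(37, 2, 5)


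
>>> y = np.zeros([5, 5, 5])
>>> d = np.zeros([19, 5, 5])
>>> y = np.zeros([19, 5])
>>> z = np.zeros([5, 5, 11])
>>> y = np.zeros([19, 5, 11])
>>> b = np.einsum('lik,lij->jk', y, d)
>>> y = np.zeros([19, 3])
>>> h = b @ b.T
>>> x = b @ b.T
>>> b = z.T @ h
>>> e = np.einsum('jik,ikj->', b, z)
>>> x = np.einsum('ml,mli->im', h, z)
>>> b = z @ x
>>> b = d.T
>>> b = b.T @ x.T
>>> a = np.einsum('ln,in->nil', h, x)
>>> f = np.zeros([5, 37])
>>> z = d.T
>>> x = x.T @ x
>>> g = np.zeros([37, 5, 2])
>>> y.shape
(19, 3)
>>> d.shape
(19, 5, 5)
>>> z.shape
(5, 5, 19)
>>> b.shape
(19, 5, 11)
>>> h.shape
(5, 5)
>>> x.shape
(5, 5)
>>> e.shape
()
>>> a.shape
(5, 11, 5)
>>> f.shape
(5, 37)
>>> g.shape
(37, 5, 2)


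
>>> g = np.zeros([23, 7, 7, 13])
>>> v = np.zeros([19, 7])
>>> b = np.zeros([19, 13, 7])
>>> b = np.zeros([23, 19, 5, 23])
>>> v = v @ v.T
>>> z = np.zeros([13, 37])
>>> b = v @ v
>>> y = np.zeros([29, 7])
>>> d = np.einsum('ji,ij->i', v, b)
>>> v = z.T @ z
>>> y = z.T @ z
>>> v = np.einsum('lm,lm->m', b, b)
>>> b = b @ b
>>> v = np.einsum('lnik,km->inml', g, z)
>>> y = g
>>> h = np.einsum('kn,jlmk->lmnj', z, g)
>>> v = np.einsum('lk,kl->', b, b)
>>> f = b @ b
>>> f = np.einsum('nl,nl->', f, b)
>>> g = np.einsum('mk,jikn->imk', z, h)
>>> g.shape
(7, 13, 37)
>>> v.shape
()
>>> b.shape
(19, 19)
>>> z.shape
(13, 37)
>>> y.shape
(23, 7, 7, 13)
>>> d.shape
(19,)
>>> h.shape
(7, 7, 37, 23)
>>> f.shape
()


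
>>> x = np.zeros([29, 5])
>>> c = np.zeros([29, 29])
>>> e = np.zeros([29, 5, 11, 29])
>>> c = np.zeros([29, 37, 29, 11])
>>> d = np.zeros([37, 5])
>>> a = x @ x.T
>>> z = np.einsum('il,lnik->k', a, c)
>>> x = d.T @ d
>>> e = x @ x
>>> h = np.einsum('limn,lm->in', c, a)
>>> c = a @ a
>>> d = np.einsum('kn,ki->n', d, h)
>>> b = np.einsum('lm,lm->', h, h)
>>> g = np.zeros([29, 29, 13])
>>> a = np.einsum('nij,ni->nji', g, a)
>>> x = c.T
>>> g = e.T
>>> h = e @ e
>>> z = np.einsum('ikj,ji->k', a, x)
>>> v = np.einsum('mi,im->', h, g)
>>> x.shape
(29, 29)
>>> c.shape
(29, 29)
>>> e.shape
(5, 5)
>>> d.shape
(5,)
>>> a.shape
(29, 13, 29)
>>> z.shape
(13,)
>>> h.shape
(5, 5)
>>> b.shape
()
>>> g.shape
(5, 5)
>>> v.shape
()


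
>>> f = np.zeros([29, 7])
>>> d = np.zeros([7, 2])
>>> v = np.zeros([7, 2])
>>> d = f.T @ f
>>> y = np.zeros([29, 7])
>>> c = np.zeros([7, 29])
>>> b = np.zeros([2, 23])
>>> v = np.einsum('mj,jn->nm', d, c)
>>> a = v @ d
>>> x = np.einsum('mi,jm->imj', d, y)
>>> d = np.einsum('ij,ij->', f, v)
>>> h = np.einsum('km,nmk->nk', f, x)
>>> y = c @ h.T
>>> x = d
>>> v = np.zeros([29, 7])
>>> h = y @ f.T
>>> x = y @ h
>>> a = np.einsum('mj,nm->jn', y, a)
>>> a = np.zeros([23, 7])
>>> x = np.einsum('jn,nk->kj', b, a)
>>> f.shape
(29, 7)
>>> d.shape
()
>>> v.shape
(29, 7)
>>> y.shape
(7, 7)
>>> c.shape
(7, 29)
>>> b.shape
(2, 23)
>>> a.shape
(23, 7)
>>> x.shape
(7, 2)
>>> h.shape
(7, 29)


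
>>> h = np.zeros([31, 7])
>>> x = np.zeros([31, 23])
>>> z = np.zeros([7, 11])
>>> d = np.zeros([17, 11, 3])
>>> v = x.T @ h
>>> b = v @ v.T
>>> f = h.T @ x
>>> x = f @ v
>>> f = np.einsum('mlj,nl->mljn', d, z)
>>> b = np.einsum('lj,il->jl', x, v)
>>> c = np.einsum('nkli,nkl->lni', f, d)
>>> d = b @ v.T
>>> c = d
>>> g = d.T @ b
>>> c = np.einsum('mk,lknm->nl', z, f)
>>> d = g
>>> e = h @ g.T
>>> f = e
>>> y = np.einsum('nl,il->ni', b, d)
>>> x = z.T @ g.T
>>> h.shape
(31, 7)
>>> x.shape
(11, 23)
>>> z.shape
(7, 11)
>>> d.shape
(23, 7)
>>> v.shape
(23, 7)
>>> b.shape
(7, 7)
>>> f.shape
(31, 23)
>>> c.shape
(3, 17)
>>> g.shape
(23, 7)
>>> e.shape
(31, 23)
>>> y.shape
(7, 23)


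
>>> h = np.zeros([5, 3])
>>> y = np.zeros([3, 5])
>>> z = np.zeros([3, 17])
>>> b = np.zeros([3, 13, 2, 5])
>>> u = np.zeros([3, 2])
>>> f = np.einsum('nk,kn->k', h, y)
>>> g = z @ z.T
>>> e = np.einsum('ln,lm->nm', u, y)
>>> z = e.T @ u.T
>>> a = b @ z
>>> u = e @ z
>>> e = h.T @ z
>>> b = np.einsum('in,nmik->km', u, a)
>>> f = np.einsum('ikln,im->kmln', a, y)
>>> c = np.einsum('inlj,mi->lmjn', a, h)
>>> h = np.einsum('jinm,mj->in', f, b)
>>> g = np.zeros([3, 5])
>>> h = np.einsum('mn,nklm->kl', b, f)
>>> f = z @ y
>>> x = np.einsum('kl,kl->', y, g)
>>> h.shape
(5, 2)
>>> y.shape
(3, 5)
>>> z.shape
(5, 3)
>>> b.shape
(3, 13)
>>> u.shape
(2, 3)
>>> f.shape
(5, 5)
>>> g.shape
(3, 5)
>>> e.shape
(3, 3)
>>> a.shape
(3, 13, 2, 3)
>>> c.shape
(2, 5, 3, 13)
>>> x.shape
()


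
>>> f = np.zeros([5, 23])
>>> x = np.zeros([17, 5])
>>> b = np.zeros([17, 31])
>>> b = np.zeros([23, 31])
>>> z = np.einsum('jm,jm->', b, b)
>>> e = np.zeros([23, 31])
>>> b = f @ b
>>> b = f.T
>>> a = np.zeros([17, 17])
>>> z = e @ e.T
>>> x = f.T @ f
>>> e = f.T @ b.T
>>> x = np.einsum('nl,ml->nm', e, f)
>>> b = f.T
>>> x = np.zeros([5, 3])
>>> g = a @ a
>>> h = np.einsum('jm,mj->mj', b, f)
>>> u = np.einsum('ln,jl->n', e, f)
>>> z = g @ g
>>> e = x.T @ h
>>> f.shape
(5, 23)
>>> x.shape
(5, 3)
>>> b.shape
(23, 5)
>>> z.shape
(17, 17)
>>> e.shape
(3, 23)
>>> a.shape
(17, 17)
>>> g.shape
(17, 17)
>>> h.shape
(5, 23)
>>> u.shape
(23,)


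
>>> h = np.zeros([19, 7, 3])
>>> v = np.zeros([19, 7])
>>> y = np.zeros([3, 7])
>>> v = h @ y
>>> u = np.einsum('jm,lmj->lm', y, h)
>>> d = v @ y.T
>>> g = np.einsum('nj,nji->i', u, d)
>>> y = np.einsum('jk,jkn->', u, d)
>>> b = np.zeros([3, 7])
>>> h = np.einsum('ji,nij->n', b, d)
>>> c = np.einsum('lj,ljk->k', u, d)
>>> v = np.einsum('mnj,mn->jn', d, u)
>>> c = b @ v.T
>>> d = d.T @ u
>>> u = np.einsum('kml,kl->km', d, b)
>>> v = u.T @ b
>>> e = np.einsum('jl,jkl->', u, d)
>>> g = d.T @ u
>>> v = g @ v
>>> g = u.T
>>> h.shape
(19,)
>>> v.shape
(7, 7, 7)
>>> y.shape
()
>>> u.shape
(3, 7)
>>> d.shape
(3, 7, 7)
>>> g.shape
(7, 3)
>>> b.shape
(3, 7)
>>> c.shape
(3, 3)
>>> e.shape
()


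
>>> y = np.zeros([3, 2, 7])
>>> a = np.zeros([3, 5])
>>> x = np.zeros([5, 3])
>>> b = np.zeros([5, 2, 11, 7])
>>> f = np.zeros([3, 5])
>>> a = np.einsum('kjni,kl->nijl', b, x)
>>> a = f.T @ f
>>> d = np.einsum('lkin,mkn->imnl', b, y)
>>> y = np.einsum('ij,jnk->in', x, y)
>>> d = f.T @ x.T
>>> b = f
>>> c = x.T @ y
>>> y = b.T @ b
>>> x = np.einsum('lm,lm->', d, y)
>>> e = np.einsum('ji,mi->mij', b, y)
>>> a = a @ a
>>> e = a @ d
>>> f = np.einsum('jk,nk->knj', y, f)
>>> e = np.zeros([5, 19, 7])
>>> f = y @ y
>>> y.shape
(5, 5)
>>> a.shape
(5, 5)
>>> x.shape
()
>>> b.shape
(3, 5)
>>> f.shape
(5, 5)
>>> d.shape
(5, 5)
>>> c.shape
(3, 2)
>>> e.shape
(5, 19, 7)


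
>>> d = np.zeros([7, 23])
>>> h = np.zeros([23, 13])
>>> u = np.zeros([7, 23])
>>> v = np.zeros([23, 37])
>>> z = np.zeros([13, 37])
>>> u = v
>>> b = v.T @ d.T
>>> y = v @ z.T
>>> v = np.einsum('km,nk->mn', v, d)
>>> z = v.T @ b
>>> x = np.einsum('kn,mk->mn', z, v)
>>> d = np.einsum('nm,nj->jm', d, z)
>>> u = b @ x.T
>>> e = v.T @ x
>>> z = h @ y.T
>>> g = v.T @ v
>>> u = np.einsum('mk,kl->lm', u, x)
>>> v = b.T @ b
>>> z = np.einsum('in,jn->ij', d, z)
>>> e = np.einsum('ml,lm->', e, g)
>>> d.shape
(7, 23)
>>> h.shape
(23, 13)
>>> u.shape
(7, 37)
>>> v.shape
(7, 7)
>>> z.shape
(7, 23)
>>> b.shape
(37, 7)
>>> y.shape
(23, 13)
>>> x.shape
(37, 7)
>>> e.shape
()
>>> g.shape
(7, 7)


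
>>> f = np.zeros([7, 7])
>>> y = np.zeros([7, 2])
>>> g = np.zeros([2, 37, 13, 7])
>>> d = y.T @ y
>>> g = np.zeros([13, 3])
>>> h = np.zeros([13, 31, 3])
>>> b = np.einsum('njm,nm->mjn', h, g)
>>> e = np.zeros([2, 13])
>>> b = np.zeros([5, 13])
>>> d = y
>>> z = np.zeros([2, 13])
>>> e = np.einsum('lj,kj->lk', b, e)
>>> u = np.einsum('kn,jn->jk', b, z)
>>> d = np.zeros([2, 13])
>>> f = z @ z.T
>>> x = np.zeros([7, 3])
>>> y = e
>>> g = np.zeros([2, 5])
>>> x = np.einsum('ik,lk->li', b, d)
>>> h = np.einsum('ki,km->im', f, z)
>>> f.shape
(2, 2)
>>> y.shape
(5, 2)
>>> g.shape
(2, 5)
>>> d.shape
(2, 13)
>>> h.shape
(2, 13)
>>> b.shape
(5, 13)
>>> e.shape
(5, 2)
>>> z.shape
(2, 13)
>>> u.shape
(2, 5)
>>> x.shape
(2, 5)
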